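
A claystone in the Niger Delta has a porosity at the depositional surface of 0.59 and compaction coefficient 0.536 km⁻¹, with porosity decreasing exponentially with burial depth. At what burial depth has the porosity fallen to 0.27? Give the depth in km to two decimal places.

Invert Athy's law: d = ln(n₀/n) / k
d = ln(0.59/0.27) / 0.536 = ln(2.185) / 0.536 = 0.7817 / 0.536 = 1.458 km

1.46 km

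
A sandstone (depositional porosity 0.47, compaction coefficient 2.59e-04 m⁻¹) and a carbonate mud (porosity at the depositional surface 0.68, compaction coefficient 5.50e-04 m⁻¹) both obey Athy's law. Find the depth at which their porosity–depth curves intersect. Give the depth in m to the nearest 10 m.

1270 m

Working in km (1 km = 1000 m; c in km⁻¹ = c in m⁻¹ × 1000):
Set n₀ₐ e^(−cₐz) = n₀ᵦ e^(−cᵦz) ⇒ ln(n₀ₐ/n₀ᵦ) = (cₐ − cᵦ)·z
z = ln(0.47/0.68) / (0.259 − 0.55) = -0.3694 / -0.291 = 1.269 km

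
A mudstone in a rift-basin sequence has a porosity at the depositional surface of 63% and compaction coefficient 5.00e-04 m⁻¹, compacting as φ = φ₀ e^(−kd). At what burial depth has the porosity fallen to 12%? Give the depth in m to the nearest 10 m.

Working in km (1 km = 1000 m; k in km⁻¹ = k in m⁻¹ × 1000):
Invert Athy's law: d = ln(φ₀/φ) / k
d = ln(0.63/0.12) / 0.5 = ln(5.25) / 0.5 = 1.6582 / 0.5 = 3.316 km

3320 m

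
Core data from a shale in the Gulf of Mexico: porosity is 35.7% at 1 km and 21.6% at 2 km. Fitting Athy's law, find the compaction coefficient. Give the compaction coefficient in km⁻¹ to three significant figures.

Athy: n(Z) = n₀ e^(−cZ) ⇒ n₁/n₂ = e^{c(Z₂−Z₁)} ⇒ c = ln(n₁/n₂)/(Z₂−Z₁)
c = ln(0.357/0.216) / (2 − 1) = ln(1.653) / 1 = 0.5025 / 1 = 0.5025 km⁻¹

0.502 km⁻¹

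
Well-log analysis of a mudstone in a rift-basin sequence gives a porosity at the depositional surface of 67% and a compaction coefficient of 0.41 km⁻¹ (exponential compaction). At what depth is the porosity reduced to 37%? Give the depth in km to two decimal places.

1.45 km

Invert Athy's law: Z = ln(n₀/n) / β
Z = ln(0.67/0.37) / 0.41 = ln(1.811) / 0.41 = 0.5938 / 0.41 = 1.448 km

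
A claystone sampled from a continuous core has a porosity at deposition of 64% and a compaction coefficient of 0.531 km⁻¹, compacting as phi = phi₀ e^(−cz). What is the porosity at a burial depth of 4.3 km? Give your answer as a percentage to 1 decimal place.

6.5%

phi = phi₀·exp(−c·z) = 0.64 × exp(−0.531 × 4.3) = 0.64 × exp(−2.283)
  = 0.64 × 0.1019 = 0.0652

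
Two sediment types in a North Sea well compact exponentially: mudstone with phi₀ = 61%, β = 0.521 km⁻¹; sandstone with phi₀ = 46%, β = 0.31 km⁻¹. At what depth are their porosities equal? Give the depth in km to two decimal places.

Set phi₀ₐ e^(−βₐd) = phi₀ᵦ e^(−βᵦd) ⇒ ln(phi₀ₐ/phi₀ᵦ) = (βₐ − βᵦ)·d
d = ln(0.61/0.46) / (0.521 − 0.31) = 0.2822 / 0.211 = 1.338 km

1.34 km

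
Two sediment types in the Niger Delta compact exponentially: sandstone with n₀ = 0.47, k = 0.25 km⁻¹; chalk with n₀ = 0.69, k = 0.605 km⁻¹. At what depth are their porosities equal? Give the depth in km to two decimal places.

Set n₀ₐ e^(−kₐd) = n₀ᵦ e^(−kᵦd) ⇒ ln(n₀ₐ/n₀ᵦ) = (kₐ − kᵦ)·d
d = ln(0.47/0.69) / (0.25 − 0.605) = -0.3840 / -0.355 = 1.082 km

1.08 km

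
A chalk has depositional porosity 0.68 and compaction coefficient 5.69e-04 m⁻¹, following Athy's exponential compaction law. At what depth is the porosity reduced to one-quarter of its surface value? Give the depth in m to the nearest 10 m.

2440 m

Working in km (1 km = 1000 m; k in km⁻¹ = k in m⁻¹ × 1000):
φ/φ₀ = 1/4 ⇒ exp(−k·d) = 1/4 ⇒ d = ln(4) / k
d = 1.3863 / 0.569 = 2.436 km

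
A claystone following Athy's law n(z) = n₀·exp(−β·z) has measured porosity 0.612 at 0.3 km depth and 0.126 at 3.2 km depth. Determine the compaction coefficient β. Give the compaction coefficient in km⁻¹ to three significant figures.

Athy: n(z) = n₀ e^(−βz) ⇒ n₁/n₂ = e^{β(z₂−z₁)} ⇒ β = ln(n₁/n₂)/(z₂−z₁)
β = ln(0.612/0.126) / (3.2 − 0.3) = ln(4.857) / 2.9 = 1.5805 / 2.9 = 0.545 km⁻¹

0.545 km⁻¹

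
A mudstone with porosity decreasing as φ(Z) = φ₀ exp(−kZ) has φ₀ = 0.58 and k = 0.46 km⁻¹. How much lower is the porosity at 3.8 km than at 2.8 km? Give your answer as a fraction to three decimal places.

0.059

φ(2.8) = 0.58·e^(−0.46×2.8) = 0.1600
φ(3.8) = 0.58·e^(−0.46×3.8) = 0.1010
Δφ = 0.1600 − 0.1010 = 0.0590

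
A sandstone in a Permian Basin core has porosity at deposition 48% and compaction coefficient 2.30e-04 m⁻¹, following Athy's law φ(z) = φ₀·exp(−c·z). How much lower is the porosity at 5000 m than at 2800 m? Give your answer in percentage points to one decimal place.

Working in km (1 km = 1000 m; c in km⁻¹ = c in m⁻¹ × 1000):
φ(2.8) = 0.48·e^(−0.23×2.8) = 0.2521
φ(5) = 0.48·e^(−0.23×5) = 0.1520
Δφ = 0.2521 − 0.1520 = 0.1001

10.0 percentage points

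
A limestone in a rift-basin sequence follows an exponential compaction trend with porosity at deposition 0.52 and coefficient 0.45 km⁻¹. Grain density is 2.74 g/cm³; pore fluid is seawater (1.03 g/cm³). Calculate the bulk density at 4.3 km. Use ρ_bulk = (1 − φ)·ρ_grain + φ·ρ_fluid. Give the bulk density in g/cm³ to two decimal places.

Porosity at depth: φ = 0.52·exp(−0.45×4.3) = 0.52×0.1444 = 0.0751
Bulk density: ρ_b = (1−φ)ρ_g + φ·ρ_f = 0.9249×2.74 + 0.0751×1.03
       = 2.534 + 0.077 = 2.612 g/cm³

2.61 g/cm³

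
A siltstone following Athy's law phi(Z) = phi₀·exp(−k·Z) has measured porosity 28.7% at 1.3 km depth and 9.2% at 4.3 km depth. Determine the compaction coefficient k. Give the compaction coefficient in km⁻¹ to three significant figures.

Athy: phi(Z) = phi₀ e^(−kZ) ⇒ phi₁/phi₂ = e^{k(Z₂−Z₁)} ⇒ k = ln(phi₁/phi₂)/(Z₂−Z₁)
k = ln(0.287/0.092) / (4.3 − 1.3) = ln(3.12) / 3 = 1.1377 / 3 = 0.3792 km⁻¹

0.379 km⁻¹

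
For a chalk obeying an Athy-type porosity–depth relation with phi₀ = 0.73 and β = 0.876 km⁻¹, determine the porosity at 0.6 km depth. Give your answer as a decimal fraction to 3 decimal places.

0.432

phi = phi₀·exp(−β·Z) = 0.73 × exp(−0.876 × 0.6) = 0.73 × exp(−0.5256)
  = 0.73 × 0.5912 = 0.4316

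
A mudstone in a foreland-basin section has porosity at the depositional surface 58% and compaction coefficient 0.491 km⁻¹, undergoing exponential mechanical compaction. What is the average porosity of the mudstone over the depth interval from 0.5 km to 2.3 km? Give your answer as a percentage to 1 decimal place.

30.1%

⟨phi⟩ = (1/(d₂−d₁)) ∫ phi₀ e^(−kd) dd = phi₀·(e^(−k·d₁) − e^(−k·d₂)) / (k·(d₂−d₁))
e^(−0.491×0.5) = 0.7823; e^(−0.491×2.3) = 0.3233
⟨phi⟩ = 0.58 × (0.7823 − 0.3233) / (0.491 × 1.8) = 0.58 × 0.5194 = 0.3013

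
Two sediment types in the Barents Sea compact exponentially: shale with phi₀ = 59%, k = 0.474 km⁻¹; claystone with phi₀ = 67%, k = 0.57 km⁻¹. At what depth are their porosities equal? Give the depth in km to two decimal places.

Set phi₀ₐ e^(−kₐd) = phi₀ᵦ e^(−kᵦd) ⇒ ln(phi₀ₐ/phi₀ᵦ) = (kₐ − kᵦ)·d
d = ln(0.59/0.67) / (0.474 − 0.57) = -0.1272 / -0.096 = 1.325 km

1.32 km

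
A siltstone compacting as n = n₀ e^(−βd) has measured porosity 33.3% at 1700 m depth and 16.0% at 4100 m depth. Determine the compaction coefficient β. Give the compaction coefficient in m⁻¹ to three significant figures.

0.000305 m⁻¹

Working in km (1 km = 1000 m; β in km⁻¹ = β in m⁻¹ × 1000):
Athy: n(d) = n₀ e^(−βd) ⇒ n₁/n₂ = e^{β(d₂−d₁)} ⇒ β = ln(n₁/n₂)/(d₂−d₁)
β = ln(0.333/0.16) / (4.1 − 1.7) = ln(2.081) / 2.4 = 0.7330 / 2.4 = 0.3054 km⁻¹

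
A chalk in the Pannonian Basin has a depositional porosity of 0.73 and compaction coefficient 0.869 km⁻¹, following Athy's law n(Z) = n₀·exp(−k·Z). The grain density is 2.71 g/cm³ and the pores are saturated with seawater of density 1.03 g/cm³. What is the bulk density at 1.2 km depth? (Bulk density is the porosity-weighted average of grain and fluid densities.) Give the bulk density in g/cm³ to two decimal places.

2.28 g/cm³

Porosity at depth: n = 0.73·exp(−0.869×1.2) = 0.73×0.3525 = 0.2573
Bulk density: ρ_b = (1−n)ρ_g + n·ρ_f = 0.7427×2.71 + 0.2573×1.03
       = 2.013 + 0.265 = 2.278 g/cm³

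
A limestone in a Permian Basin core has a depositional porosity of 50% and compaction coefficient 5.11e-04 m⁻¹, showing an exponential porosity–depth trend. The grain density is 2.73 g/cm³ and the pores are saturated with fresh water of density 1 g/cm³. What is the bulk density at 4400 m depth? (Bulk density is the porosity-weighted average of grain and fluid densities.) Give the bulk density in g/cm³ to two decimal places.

Working in km (1 km = 1000 m; k in km⁻¹ = k in m⁻¹ × 1000):
Porosity at depth: φ = 0.5·exp(−0.511×4.4) = 0.5×0.1056 = 0.0528
Bulk density: ρ_b = (1−φ)ρ_g + φ·ρ_f = 0.9472×2.73 + 0.0528×1
       = 2.586 + 0.053 = 2.639 g/cm³

2.64 g/cm³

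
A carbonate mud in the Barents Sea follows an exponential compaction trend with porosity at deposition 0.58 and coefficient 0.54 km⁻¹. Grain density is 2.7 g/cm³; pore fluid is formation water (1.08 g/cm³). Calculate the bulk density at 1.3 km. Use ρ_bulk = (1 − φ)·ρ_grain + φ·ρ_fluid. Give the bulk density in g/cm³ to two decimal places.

Porosity at depth: n = 0.58·exp(−0.54×1.3) = 0.58×0.4956 = 0.2874
Bulk density: ρ_b = (1−n)ρ_g + n·ρ_f = 0.7126×2.7 + 0.2874×1.08
       = 1.924 + 0.310 = 2.234 g/cm³

2.23 g/cm³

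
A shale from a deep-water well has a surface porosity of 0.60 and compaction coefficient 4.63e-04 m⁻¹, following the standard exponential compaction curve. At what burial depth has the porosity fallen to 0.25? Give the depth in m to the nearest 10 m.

Working in km (1 km = 1000 m; k in km⁻¹ = k in m⁻¹ × 1000):
Invert Athy's law: Z = ln(n₀/n) / k
Z = ln(0.6/0.25) / 0.463 = ln(2.4) / 0.463 = 0.8755 / 0.463 = 1.891 km

1890 m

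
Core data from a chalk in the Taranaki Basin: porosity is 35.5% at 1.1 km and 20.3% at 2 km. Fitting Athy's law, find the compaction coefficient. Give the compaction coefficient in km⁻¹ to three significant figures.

0.621 km⁻¹

Athy: phi(Z) = phi₀ e^(−kZ) ⇒ phi₁/phi₂ = e^{k(Z₂−Z₁)} ⇒ k = ln(phi₁/phi₂)/(Z₂−Z₁)
k = ln(0.355/0.203) / (2 − 1.1) = ln(1.749) / 0.9 = 0.5589 / 0.9 = 0.621 km⁻¹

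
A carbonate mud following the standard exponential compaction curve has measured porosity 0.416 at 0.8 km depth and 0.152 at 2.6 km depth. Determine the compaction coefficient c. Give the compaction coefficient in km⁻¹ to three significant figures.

0.559 km⁻¹

Athy: phi(z) = phi₀ e^(−cz) ⇒ phi₁/phi₂ = e^{c(z₂−z₁)} ⇒ c = ln(phi₁/phi₂)/(z₂−z₁)
c = ln(0.416/0.152) / (2.6 − 0.8) = ln(2.737) / 1.8 = 1.0068 / 1.8 = 0.5593 km⁻¹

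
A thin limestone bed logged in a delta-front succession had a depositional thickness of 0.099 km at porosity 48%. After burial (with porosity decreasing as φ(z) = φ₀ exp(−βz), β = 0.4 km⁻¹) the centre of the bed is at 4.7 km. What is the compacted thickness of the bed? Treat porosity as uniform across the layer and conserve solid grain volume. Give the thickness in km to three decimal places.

0.056 km

Porosity at 4.7 km: φ = 0.48·exp(−0.4×4.7) = 0.0732
Solid-volume conservation: h(1−φ) = h₀(1−φ₀) ⇒ h = h₀·(1−φ₀)/(1−φ)
h = 0.099 × (1 − 0.48)/(1 − 0.0732) = 0.099 × 0.5611 = 0.0555 km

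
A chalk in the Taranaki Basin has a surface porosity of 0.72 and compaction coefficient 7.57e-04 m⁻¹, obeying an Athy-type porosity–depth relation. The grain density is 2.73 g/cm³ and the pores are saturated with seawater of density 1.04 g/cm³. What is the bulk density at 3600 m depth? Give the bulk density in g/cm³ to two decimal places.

Working in km (1 km = 1000 m; k in km⁻¹ = k in m⁻¹ × 1000):
Porosity at depth: φ = 0.72·exp(−0.757×3.6) = 0.72×0.0655 = 0.0472
Bulk density: ρ_b = (1−φ)ρ_g + φ·ρ_f = 0.9528×2.73 + 0.0472×1.04
       = 2.601 + 0.049 = 2.650 g/cm³

2.65 g/cm³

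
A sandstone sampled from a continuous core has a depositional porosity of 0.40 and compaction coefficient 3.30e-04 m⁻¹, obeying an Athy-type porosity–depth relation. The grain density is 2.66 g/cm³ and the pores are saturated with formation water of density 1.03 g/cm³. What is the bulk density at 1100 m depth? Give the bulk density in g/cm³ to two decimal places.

2.21 g/cm³

Working in km (1 km = 1000 m; c in km⁻¹ = c in m⁻¹ × 1000):
Porosity at depth: phi = 0.4·exp(−0.33×1.1) = 0.4×0.6956 = 0.2782
Bulk density: ρ_b = (1−phi)ρ_g + phi·ρ_f = 0.7218×2.66 + 0.2782×1.03
       = 1.920 + 0.287 = 2.206 g/cm³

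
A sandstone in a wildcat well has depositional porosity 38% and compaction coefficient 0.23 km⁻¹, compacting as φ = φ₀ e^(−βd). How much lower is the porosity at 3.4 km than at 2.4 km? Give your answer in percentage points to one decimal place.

4.5 percentage points

φ(2.4) = 0.38·e^(−0.23×2.4) = 0.2188
φ(3.4) = 0.38·e^(−0.23×3.4) = 0.1738
Δφ = 0.2188 − 0.1738 = 0.0450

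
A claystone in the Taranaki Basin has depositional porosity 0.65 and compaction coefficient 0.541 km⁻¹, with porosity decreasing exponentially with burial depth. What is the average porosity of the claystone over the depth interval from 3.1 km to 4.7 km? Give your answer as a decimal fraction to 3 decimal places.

⟨φ⟩ = (1/(Z₂−Z₁)) ∫ φ₀ e^(−βZ) dZ = φ₀·(e^(−β·Z₁) − e^(−β·Z₂)) / (β·(Z₂−Z₁))
e^(−0.541×3.1) = 0.1869; e^(−0.541×4.7) = 0.0787
⟨φ⟩ = 0.65 × (0.1869 − 0.0787) / (0.541 × 1.6) = 0.65 × 0.1251 = 0.0813

0.081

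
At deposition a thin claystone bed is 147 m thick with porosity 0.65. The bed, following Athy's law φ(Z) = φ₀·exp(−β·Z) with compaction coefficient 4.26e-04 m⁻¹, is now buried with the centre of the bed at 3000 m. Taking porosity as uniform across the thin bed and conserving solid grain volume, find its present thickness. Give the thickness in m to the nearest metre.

Working in km (1 km = 1000 m; β in km⁻¹ = β in m⁻¹ × 1000):
Porosity at 3 km: φ = 0.65·exp(−0.426×3) = 0.1811
Solid-volume conservation: h(1−φ) = h₀(1−φ₀) ⇒ h = h₀·(1−φ₀)/(1−φ)
h = 0.147 × (1 − 0.65)/(1 − 0.1811) = 0.147 × 0.4274 = 0.0628 km

63 m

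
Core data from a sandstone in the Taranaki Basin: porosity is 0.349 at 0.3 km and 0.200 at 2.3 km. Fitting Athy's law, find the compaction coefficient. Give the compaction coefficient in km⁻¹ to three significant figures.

0.278 km⁻¹

Athy: phi(d) = phi₀ e^(−kd) ⇒ phi₁/phi₂ = e^{k(d₂−d₁)} ⇒ k = ln(phi₁/phi₂)/(d₂−d₁)
k = ln(0.349/0.2) / (2.3 − 0.3) = ln(1.745) / 2 = 0.5568 / 2 = 0.2784 km⁻¹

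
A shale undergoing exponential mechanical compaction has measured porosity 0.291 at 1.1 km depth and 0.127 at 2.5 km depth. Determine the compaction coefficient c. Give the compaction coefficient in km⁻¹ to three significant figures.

0.592 km⁻¹

Athy: φ(d) = φ₀ e^(−cd) ⇒ φ₁/φ₂ = e^{c(d₂−d₁)} ⇒ c = ln(φ₁/φ₂)/(d₂−d₁)
c = ln(0.291/0.127) / (2.5 − 1.1) = ln(2.291) / 1.4 = 0.8291 / 1.4 = 0.5922 km⁻¹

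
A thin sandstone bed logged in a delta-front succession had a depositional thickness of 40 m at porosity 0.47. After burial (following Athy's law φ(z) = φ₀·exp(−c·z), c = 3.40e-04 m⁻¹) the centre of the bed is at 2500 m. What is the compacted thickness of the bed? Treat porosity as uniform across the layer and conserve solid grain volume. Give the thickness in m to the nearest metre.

27 m

Working in km (1 km = 1000 m; c in km⁻¹ = c in m⁻¹ × 1000):
Porosity at 2.5 km: φ = 0.47·exp(−0.34×2.5) = 0.2009
Solid-volume conservation: h(1−φ) = h₀(1−φ₀) ⇒ h = h₀·(1−φ₀)/(1−φ)
h = 0.04 × (1 − 0.47)/(1 − 0.2009) = 0.04 × 0.6632 = 0.0265 km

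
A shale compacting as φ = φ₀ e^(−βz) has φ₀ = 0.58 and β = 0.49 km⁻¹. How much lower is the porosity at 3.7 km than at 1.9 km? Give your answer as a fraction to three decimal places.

φ(1.9) = 0.58·e^(−0.49×1.9) = 0.2286
φ(3.7) = 0.58·e^(−0.49×3.7) = 0.0946
Δφ = 0.2286 − 0.0946 = 0.1340

0.134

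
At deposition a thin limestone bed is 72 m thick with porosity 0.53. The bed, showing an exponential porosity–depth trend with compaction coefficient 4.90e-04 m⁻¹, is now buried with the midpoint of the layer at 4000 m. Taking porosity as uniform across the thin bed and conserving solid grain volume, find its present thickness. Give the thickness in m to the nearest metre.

Working in km (1 km = 1000 m; β in km⁻¹ = β in m⁻¹ × 1000):
Porosity at 4 km: phi = 0.53·exp(−0.49×4) = 0.0747
Solid-volume conservation: h(1−phi) = h₀(1−phi₀) ⇒ h = h₀·(1−phi₀)/(1−phi)
h = 0.072 × (1 − 0.53)/(1 − 0.0747) = 0.072 × 0.5079 = 0.0366 km

37 m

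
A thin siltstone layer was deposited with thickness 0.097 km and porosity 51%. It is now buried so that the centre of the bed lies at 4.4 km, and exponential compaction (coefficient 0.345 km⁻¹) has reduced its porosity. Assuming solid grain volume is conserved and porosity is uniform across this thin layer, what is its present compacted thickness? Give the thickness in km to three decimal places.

Porosity at 4.4 km: φ = 0.51·exp(−0.345×4.4) = 0.1118
Solid-volume conservation: h(1−φ) = h₀(1−φ₀) ⇒ h = h₀·(1−φ₀)/(1−φ)
h = 0.097 × (1 − 0.51)/(1 − 0.1118) = 0.097 × 0.5517 = 0.0535 km

0.054 km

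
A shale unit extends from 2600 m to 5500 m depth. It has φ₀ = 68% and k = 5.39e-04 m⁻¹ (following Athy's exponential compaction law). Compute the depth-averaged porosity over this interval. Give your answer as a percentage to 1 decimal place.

8.5%

Working in km (1 km = 1000 m; k in km⁻¹ = k in m⁻¹ × 1000):
⟨φ⟩ = (1/(z₂−z₁)) ∫ φ₀ e^(−kz) dz = φ₀·(e^(−k·z₁) − e^(−k·z₂)) / (k·(z₂−z₁))
e^(−0.539×2.6) = 0.2463; e^(−0.539×5.5) = 0.0516
⟨φ⟩ = 0.68 × (0.2463 − 0.0516) / (0.539 × 2.9) = 0.68 × 0.1245 = 0.0847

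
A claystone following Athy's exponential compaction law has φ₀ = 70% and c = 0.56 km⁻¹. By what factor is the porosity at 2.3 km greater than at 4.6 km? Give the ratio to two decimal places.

3.63

φ(Z₁)/φ(Z₂) = e^(−c·Z₁)/e^(−c·Z₂) = e^{c(Z₂−Z₁)}
= exp(0.56 × 2.3) = exp(1.288) = 3.6255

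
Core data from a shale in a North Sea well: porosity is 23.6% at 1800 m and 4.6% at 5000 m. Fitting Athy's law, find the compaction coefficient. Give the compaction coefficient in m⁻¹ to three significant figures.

0.000511 m⁻¹

Working in km (1 km = 1000 m; c in km⁻¹ = c in m⁻¹ × 1000):
Athy: n(d) = n₀ e^(−cd) ⇒ n₁/n₂ = e^{c(d₂−d₁)} ⇒ c = ln(n₁/n₂)/(d₂−d₁)
c = ln(0.236/0.046) / (5 − 1.8) = ln(5.13) / 3.2 = 1.6352 / 3.2 = 0.511 km⁻¹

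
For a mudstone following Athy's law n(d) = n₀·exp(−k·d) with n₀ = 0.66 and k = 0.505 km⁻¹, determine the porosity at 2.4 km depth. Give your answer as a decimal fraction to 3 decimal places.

0.196

n = n₀·exp(−k·d) = 0.66 × exp(−0.505 × 2.4) = 0.66 × exp(−1.212)
  = 0.66 × 0.2976 = 0.1964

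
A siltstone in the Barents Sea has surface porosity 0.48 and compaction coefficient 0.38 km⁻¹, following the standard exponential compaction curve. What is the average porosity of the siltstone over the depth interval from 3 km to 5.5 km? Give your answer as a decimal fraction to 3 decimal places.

0.099

⟨phi⟩ = (1/(Z₂−Z₁)) ∫ phi₀ e^(−βZ) dZ = phi₀·(e^(−β·Z₁) − e^(−β·Z₂)) / (β·(Z₂−Z₁))
e^(−0.38×3) = 0.3198; e^(−0.38×5.5) = 0.1237
⟨phi⟩ = 0.48 × (0.3198 − 0.1237) / (0.38 × 2.5) = 0.48 × 0.2065 = 0.0991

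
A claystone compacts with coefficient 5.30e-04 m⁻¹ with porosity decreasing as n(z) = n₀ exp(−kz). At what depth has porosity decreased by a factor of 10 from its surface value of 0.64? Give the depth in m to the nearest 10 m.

Working in km (1 km = 1000 m; k in km⁻¹ = k in m⁻¹ × 1000):
n/n₀ = 1/10 ⇒ exp(−k·z) = 1/10 ⇒ z = ln(10) / k
z = 2.3026 / 0.53 = 4.345 km

4340 m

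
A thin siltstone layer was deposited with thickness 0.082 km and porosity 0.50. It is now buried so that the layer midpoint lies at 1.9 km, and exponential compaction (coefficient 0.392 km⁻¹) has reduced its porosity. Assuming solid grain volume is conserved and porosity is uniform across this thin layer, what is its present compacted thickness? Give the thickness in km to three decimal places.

0.054 km

Porosity at 1.9 km: n = 0.5·exp(−0.392×1.9) = 0.2374
Solid-volume conservation: h(1−n) = h₀(1−n₀) ⇒ h = h₀·(1−n₀)/(1−n)
h = 0.082 × (1 − 0.5)/(1 − 0.2374) = 0.082 × 0.6557 = 0.0538 km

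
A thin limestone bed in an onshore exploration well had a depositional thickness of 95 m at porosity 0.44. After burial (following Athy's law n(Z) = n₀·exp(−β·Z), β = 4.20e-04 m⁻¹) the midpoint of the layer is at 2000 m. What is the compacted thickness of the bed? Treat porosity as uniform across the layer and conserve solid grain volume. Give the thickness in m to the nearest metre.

Working in km (1 km = 1000 m; β in km⁻¹ = β in m⁻¹ × 1000):
Porosity at 2 km: n = 0.44·exp(−0.42×2) = 0.1900
Solid-volume conservation: h(1−n) = h₀(1−n₀) ⇒ h = h₀·(1−n₀)/(1−n)
h = 0.095 × (1 − 0.44)/(1 − 0.1900) = 0.095 × 0.6913 = 0.0657 km

66 m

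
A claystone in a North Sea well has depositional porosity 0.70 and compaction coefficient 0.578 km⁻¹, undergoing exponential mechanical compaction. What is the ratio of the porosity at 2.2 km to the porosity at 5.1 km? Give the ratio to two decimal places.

n(d₁)/n(d₂) = e^(−c·d₁)/e^(−c·d₂) = e^{c(d₂−d₁)}
= exp(0.578 × 2.9) = exp(1.676) = 5.3452

5.35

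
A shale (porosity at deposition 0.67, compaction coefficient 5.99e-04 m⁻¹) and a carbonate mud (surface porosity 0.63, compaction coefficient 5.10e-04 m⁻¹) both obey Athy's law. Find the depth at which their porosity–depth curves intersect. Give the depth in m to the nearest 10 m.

690 m

Working in km (1 km = 1000 m; c in km⁻¹ = c in m⁻¹ × 1000):
Set phi₀ₐ e^(−cₐZ) = phi₀ᵦ e^(−cᵦZ) ⇒ ln(phi₀ₐ/phi₀ᵦ) = (cₐ − cᵦ)·Z
Z = ln(0.67/0.63) / (0.599 − 0.51) = 0.0616 / 0.089 = 0.692 km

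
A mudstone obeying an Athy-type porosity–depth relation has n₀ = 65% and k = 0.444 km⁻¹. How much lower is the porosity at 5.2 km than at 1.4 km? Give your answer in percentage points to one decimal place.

28.5 percentage points

n(1.4) = 0.65·e^(−0.444×1.4) = 0.3491
n(5.2) = 0.65·e^(−0.444×5.2) = 0.0646
Δn = 0.3491 − 0.0646 = 0.2845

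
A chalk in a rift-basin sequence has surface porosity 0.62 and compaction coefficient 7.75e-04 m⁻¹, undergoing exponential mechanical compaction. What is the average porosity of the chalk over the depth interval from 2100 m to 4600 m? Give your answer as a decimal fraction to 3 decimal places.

0.054

Working in km (1 km = 1000 m; β in km⁻¹ = β in m⁻¹ × 1000):
⟨phi⟩ = (1/(d₂−d₁)) ∫ phi₀ e^(−βd) dd = phi₀·(e^(−β·d₁) − e^(−β·d₂)) / (β·(d₂−d₁))
e^(−0.775×2.1) = 0.1964; e^(−0.775×4.6) = 0.0283
⟨phi⟩ = 0.62 × (0.1964 − 0.0283) / (0.775 × 2.5) = 0.62 × 0.0868 = 0.0538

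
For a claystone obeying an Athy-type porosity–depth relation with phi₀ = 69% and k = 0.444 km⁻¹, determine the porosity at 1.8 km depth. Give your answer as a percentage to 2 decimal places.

phi = phi₀·exp(−k·Z) = 0.69 × exp(−0.444 × 1.8) = 0.69 × exp(−0.7992)
  = 0.69 × 0.4497 = 0.3103

31.03%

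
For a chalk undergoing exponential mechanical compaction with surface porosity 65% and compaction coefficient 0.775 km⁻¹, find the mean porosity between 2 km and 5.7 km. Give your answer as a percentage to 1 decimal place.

4.5%

⟨n⟩ = (1/(z₂−z₁)) ∫ n₀ e^(−kz) dz = n₀·(e^(−k·z₁) − e^(−k·z₂)) / (k·(z₂−z₁))
e^(−0.775×2) = 0.2122; e^(−0.775×5.7) = 0.0121
⟨n⟩ = 0.65 × (0.2122 − 0.0121) / (0.775 × 3.7) = 0.65 × 0.0698 = 0.0454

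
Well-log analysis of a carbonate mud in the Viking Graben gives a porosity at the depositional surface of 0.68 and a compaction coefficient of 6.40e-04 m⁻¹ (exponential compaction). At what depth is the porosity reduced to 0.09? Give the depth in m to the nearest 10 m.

3160 m

Working in km (1 km = 1000 m; k in km⁻¹ = k in m⁻¹ × 1000):
Invert Athy's law: d = ln(phi₀/phi) / k
d = ln(0.68/0.09) / 0.64 = ln(7.556) / 0.64 = 2.0223 / 0.64 = 3.160 km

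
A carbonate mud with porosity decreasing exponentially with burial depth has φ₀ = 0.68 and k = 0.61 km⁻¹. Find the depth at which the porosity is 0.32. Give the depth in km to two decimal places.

Invert Athy's law: z = ln(φ₀/φ) / k
z = ln(0.68/0.32) / 0.61 = ln(2.125) / 0.61 = 0.7538 / 0.61 = 1.236 km

1.24 km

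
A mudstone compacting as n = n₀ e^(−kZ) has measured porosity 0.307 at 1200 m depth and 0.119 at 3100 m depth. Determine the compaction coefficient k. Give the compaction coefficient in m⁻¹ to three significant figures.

0.000499 m⁻¹

Working in km (1 km = 1000 m; k in km⁻¹ = k in m⁻¹ × 1000):
Athy: n(Z) = n₀ e^(−kZ) ⇒ n₁/n₂ = e^{k(Z₂−Z₁)} ⇒ k = ln(n₁/n₂)/(Z₂−Z₁)
k = ln(0.307/0.119) / (3.1 − 1.2) = ln(2.58) / 1.9 = 0.9477 / 1.9 = 0.4988 km⁻¹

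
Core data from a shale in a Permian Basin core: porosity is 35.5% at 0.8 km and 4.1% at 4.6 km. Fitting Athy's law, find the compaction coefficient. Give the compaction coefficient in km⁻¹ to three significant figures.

Athy: phi(d) = phi₀ e^(−cd) ⇒ phi₁/phi₂ = e^{c(d₂−d₁)} ⇒ c = ln(phi₁/phi₂)/(d₂−d₁)
c = ln(0.355/0.041) / (4.6 − 0.8) = ln(8.659) / 3.8 = 2.1585 / 3.8 = 0.568 km⁻¹

0.568 km⁻¹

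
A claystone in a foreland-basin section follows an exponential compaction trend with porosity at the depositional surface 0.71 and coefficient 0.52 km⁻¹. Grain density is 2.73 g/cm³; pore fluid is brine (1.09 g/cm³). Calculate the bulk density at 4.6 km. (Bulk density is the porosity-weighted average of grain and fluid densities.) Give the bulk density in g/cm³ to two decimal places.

2.62 g/cm³

Porosity at depth: n = 0.71·exp(−0.52×4.6) = 0.71×0.0914 = 0.0649
Bulk density: ρ_b = (1−n)ρ_g + n·ρ_f = 0.9351×2.73 + 0.0649×1.09
       = 2.553 + 0.071 = 2.624 g/cm³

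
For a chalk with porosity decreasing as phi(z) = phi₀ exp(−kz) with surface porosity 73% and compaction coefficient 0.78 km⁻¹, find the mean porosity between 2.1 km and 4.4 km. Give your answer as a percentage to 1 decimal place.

6.6%

⟨phi⟩ = (1/(z₂−z₁)) ∫ phi₀ e^(−kz) dz = phi₀·(e^(−k·z₁) − e^(−k·z₂)) / (k·(z₂−z₁))
e^(−0.78×2.1) = 0.1944; e^(−0.78×4.4) = 0.0323
⟨phi⟩ = 0.73 × (0.1944 − 0.0323) / (0.78 × 2.3) = 0.73 × 0.0903 = 0.0659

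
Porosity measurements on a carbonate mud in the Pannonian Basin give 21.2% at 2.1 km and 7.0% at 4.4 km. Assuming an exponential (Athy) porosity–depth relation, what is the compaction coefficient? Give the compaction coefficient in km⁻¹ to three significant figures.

0.482 km⁻¹

Athy: n(z) = n₀ e^(−cz) ⇒ n₁/n₂ = e^{c(z₂−z₁)} ⇒ c = ln(n₁/n₂)/(z₂−z₁)
c = ln(0.212/0.07) / (4.4 − 2.1) = ln(3.029) / 2.3 = 1.1081 / 2.3 = 0.4818 km⁻¹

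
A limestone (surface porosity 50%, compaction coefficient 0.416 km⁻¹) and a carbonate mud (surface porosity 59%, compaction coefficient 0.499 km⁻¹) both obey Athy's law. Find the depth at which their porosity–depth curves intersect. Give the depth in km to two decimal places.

1.99 km

Set φ₀ₐ e^(−βₐd) = φ₀ᵦ e^(−βᵦd) ⇒ ln(φ₀ₐ/φ₀ᵦ) = (βₐ − βᵦ)·d
d = ln(0.5/0.59) / (0.416 − 0.499) = -0.1655 / -0.083 = 1.994 km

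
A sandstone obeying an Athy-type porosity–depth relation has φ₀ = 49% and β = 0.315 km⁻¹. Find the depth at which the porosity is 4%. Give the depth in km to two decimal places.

Invert Athy's law: z = ln(φ₀/φ) / β
z = ln(0.49/0.04) / 0.315 = ln(12.25) / 0.315 = 2.5055 / 0.315 = 7.954 km

7.95 km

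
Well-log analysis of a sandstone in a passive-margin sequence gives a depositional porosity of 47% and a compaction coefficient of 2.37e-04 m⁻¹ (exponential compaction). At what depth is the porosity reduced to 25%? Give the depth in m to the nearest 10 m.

2660 m

Working in km (1 km = 1000 m; β in km⁻¹ = β in m⁻¹ × 1000):
Invert Athy's law: Z = ln(φ₀/φ) / β
Z = ln(0.47/0.25) / 0.237 = ln(1.88) / 0.237 = 0.6313 / 0.237 = 2.664 km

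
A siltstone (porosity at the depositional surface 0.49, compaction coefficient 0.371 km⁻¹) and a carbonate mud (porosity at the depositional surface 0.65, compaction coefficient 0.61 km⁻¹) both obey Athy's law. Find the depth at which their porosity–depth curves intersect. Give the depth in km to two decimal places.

Set n₀ₐ e^(−βₐz) = n₀ᵦ e^(−βᵦz) ⇒ ln(n₀ₐ/n₀ᵦ) = (βₐ − βᵦ)·z
z = ln(0.49/0.65) / (0.371 − 0.61) = -0.2826 / -0.239 = 1.182 km

1.18 km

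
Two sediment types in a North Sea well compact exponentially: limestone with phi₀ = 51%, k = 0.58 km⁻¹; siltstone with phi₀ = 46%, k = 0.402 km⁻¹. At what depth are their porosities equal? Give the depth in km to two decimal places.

Set phi₀ₐ e^(−kₐz) = phi₀ᵦ e^(−kᵦz) ⇒ ln(phi₀ₐ/phi₀ᵦ) = (kₐ − kᵦ)·z
z = ln(0.51/0.46) / (0.58 − 0.402) = 0.1032 / 0.178 = 0.580 km

0.58 km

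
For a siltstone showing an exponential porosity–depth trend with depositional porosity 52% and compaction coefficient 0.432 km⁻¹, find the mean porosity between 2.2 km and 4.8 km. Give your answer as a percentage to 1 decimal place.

12.1%

⟨phi⟩ = (1/(z₂−z₁)) ∫ phi₀ e^(−kz) dz = phi₀·(e^(−k·z₁) − e^(−k·z₂)) / (k·(z₂−z₁))
e^(−0.432×2.2) = 0.3866; e^(−0.432×4.8) = 0.1257
⟨phi⟩ = 0.52 × (0.3866 − 0.1257) / (0.432 × 2.6) = 0.52 × 0.2322 = 0.1208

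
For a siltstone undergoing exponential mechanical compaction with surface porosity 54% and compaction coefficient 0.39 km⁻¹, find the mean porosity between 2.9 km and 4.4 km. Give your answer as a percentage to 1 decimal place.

13.2%

⟨n⟩ = (1/(z₂−z₁)) ∫ n₀ e^(−cz) dz = n₀·(e^(−c·z₁) − e^(−c·z₂)) / (c·(z₂−z₁))
e^(−0.39×2.9) = 0.3227; e^(−0.39×4.4) = 0.1798
⟨n⟩ = 0.54 × (0.3227 − 0.1798) / (0.39 × 1.5) = 0.54 × 0.2443 = 0.1319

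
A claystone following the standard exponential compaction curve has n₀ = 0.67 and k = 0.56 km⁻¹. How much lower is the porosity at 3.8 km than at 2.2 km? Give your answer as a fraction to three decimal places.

0.116

n(2.2) = 0.67·e^(−0.56×2.2) = 0.1954
n(3.8) = 0.67·e^(−0.56×3.8) = 0.0798
Δn = 0.1954 − 0.0798 = 0.1157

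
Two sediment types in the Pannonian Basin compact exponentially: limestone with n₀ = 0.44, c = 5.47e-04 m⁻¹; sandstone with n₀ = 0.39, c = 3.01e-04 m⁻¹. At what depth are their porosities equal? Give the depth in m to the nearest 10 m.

Working in km (1 km = 1000 m; c in km⁻¹ = c in m⁻¹ × 1000):
Set n₀ₐ e^(−cₐZ) = n₀ᵦ e^(−cᵦZ) ⇒ ln(n₀ₐ/n₀ᵦ) = (cₐ − cᵦ)·Z
Z = ln(0.44/0.39) / (0.547 − 0.301) = 0.1206 / 0.246 = 0.490 km

490 m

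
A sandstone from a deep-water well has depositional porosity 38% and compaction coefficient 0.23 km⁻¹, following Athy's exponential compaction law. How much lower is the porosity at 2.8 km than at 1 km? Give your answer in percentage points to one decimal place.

n(1) = 0.38·e^(−0.23×1) = 0.3019
n(2.8) = 0.38·e^(−0.23×2.8) = 0.1996
Δn = 0.3019 − 0.1996 = 0.1024

10.2 percentage points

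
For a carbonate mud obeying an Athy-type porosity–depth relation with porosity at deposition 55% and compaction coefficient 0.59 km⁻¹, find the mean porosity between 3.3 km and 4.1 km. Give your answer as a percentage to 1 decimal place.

6.3%

⟨φ⟩ = (1/(d₂−d₁)) ∫ φ₀ e^(−kd) dd = φ₀·(e^(−k·d₁) − e^(−k·d₂)) / (k·(d₂−d₁))
e^(−0.59×3.3) = 0.1427; e^(−0.59×4.1) = 0.0890
⟨φ⟩ = 0.55 × (0.1427 − 0.0890) / (0.59 × 0.8) = 0.55 × 0.1138 = 0.0626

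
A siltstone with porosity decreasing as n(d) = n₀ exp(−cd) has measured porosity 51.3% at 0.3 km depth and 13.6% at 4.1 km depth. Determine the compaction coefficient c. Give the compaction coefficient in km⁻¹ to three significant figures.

Athy: n(d) = n₀ e^(−cd) ⇒ n₁/n₂ = e^{c(d₂−d₁)} ⇒ c = ln(n₁/n₂)/(d₂−d₁)
c = ln(0.513/0.136) / (4.1 − 0.3) = ln(3.772) / 3.8 = 1.3276 / 3.8 = 0.3494 km⁻¹

0.349 km⁻¹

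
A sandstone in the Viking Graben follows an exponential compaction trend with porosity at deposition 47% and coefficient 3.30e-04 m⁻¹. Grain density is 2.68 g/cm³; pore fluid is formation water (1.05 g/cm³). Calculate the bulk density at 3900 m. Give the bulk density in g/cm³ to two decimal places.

2.47 g/cm³

Working in km (1 km = 1000 m; k in km⁻¹ = k in m⁻¹ × 1000):
Porosity at depth: phi = 0.47·exp(−0.33×3.9) = 0.47×0.2761 = 0.1298
Bulk density: ρ_b = (1−phi)ρ_g + phi·ρ_f = 0.8702×2.68 + 0.1298×1.05
       = 2.332 + 0.136 = 2.468 g/cm³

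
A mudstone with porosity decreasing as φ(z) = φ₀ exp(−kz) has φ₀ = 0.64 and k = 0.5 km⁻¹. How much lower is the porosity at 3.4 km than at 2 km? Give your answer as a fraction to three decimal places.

0.119

φ(2) = 0.64·e^(−0.5×2) = 0.2354
φ(3.4) = 0.64·e^(−0.5×3.4) = 0.1169
Δφ = 0.2354 − 0.1169 = 0.1185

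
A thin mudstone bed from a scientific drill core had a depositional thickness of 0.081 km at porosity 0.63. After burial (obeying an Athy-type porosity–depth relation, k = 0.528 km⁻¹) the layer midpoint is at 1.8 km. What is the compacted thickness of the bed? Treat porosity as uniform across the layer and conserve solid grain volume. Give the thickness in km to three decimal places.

0.040 km

Porosity at 1.8 km: phi = 0.63·exp(−0.528×1.8) = 0.2435
Solid-volume conservation: h(1−phi) = h₀(1−phi₀) ⇒ h = h₀·(1−phi₀)/(1−phi)
h = 0.081 × (1 − 0.63)/(1 − 0.2435) = 0.081 × 0.4891 = 0.0396 km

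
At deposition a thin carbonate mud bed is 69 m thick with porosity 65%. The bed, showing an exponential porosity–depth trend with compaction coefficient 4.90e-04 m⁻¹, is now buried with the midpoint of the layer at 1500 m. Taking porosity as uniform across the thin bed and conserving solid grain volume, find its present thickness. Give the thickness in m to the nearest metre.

35 m

Working in km (1 km = 1000 m; k in km⁻¹ = k in m⁻¹ × 1000):
Porosity at 1.5 km: phi = 0.65·exp(−0.49×1.5) = 0.3117
Solid-volume conservation: h(1−phi) = h₀(1−phi₀) ⇒ h = h₀·(1−phi₀)/(1−phi)
h = 0.069 × (1 − 0.65)/(1 − 0.3117) = 0.069 × 0.5085 = 0.0351 km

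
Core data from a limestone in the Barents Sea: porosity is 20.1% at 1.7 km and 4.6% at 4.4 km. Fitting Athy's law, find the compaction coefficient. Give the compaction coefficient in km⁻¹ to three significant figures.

Athy: phi(z) = phi₀ e^(−cz) ⇒ phi₁/phi₂ = e^{c(z₂−z₁)} ⇒ c = ln(phi₁/phi₂)/(z₂−z₁)
c = ln(0.201/0.046) / (4.4 − 1.7) = ln(4.37) / 2.7 = 1.4747 / 2.7 = 0.5462 km⁻¹

0.546 km⁻¹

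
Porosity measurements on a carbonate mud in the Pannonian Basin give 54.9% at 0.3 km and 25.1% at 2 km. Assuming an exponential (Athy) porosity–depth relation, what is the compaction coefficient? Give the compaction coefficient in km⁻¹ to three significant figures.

0.460 km⁻¹

Athy: n(Z) = n₀ e^(−βZ) ⇒ n₁/n₂ = e^{β(Z₂−Z₁)} ⇒ β = ln(n₁/n₂)/(Z₂−Z₁)
β = ln(0.549/0.251) / (2 − 0.3) = ln(2.187) / 1.7 = 0.7826 / 1.7 = 0.4604 km⁻¹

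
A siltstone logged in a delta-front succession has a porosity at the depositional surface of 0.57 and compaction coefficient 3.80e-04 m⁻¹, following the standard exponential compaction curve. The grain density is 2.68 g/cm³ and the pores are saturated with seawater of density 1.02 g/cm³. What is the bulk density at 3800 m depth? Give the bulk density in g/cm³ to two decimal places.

Working in km (1 km = 1000 m; c in km⁻¹ = c in m⁻¹ × 1000):
Porosity at depth: n = 0.57·exp(−0.38×3.8) = 0.57×0.2360 = 0.1345
Bulk density: ρ_b = (1−n)ρ_g + n·ρ_f = 0.8655×2.68 + 0.1345×1.02
       = 2.320 + 0.137 = 2.457 g/cm³

2.46 g/cm³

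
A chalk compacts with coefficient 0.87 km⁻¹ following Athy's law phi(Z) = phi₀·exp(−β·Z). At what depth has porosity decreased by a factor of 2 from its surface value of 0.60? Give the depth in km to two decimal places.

0.80 km

phi/phi₀ = 1/2 ⇒ exp(−β·Z) = 1/2 ⇒ Z = ln(2) / β
Z = 0.6931 / 0.87 = 0.797 km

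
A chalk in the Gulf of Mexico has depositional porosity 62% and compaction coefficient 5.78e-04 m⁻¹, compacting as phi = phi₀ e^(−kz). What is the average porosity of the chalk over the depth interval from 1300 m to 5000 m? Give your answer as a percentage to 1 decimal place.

12.1%

Working in km (1 km = 1000 m; k in km⁻¹ = k in m⁻¹ × 1000):
⟨phi⟩ = (1/(z₂−z₁)) ∫ phi₀ e^(−kz) dz = phi₀·(e^(−k·z₁) − e^(−k·z₂)) / (k·(z₂−z₁))
e^(−0.578×1.3) = 0.4717; e^(−0.578×5) = 0.0556
⟨phi⟩ = 0.62 × (0.4717 − 0.0556) / (0.578 × 3.7) = 0.62 × 0.1946 = 0.1206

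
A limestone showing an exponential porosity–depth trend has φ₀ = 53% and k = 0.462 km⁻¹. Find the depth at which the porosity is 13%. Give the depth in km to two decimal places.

3.04 km

Invert Athy's law: d = ln(φ₀/φ) / k
d = ln(0.53/0.13) / 0.462 = ln(4.077) / 0.462 = 1.4053 / 0.462 = 3.042 km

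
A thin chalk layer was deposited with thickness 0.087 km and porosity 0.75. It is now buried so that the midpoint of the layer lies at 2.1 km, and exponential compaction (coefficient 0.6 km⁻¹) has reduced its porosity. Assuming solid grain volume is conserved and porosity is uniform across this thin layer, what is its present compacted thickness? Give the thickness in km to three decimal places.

Porosity at 2.1 km: n = 0.75·exp(−0.6×2.1) = 0.2127
Solid-volume conservation: h(1−n) = h₀(1−n₀) ⇒ h = h₀·(1−n₀)/(1−n)
h = 0.087 × (1 − 0.75)/(1 − 0.2127) = 0.087 × 0.3176 = 0.0276 km

0.028 km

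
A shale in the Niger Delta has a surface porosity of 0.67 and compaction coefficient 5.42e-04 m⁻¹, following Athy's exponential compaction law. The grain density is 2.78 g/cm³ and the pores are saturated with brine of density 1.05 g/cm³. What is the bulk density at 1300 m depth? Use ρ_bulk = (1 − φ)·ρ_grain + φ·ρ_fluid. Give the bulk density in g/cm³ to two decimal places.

2.21 g/cm³

Working in km (1 km = 1000 m; k in km⁻¹ = k in m⁻¹ × 1000):
Porosity at depth: φ = 0.67·exp(−0.542×1.3) = 0.67×0.4943 = 0.3312
Bulk density: ρ_b = (1−φ)ρ_g + φ·ρ_f = 0.6688×2.78 + 0.3312×1.05
       = 1.859 + 0.348 = 2.207 g/cm³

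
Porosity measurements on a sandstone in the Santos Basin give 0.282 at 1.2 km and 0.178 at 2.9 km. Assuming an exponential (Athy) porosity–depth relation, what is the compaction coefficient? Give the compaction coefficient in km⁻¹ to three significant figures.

0.271 km⁻¹

Athy: n(Z) = n₀ e^(−cZ) ⇒ n₁/n₂ = e^{c(Z₂−Z₁)} ⇒ c = ln(n₁/n₂)/(Z₂−Z₁)
c = ln(0.282/0.178) / (2.9 − 1.2) = ln(1.584) / 1.7 = 0.4601 / 1.7 = 0.2707 km⁻¹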